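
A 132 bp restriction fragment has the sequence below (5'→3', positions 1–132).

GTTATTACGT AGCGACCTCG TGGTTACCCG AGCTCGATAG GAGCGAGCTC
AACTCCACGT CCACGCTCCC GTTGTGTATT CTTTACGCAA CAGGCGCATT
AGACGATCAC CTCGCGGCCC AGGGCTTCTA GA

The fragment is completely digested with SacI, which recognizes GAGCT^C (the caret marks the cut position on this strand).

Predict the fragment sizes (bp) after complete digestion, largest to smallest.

83, 34, 15 bp

SacI sites (GAGCTC) start at positions 30, 45.
SacI cuts after base 5 of each site (before the last base), so after positions 34, 49.
Linear molecule, 2 cuts → 3 fragments:
  1–34 → 34 bp
  35–49 → 15 bp
  50–132 → 83 bp
Sorted largest to smallest: 83, 34, 15 bp.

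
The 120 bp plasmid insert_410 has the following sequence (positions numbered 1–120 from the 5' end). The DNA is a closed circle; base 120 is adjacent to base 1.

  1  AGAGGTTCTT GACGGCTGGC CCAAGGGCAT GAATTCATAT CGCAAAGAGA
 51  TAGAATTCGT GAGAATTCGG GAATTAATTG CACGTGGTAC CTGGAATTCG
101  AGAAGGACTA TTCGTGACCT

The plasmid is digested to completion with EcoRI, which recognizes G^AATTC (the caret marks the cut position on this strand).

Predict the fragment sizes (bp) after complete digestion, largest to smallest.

57, 31, 22, 10 bp

EcoRI sites (GAATTC) start at positions 31, 53, 63, 94.
EcoRI cuts after the first base of each site, so after positions 31, 53, 63, 94.
Circular molecule, 4 cuts → 4 fragments:
  32–53 → 22 bp
  54–63 → 10 bp
  64–94 → 31 bp
  95–120 then 1–31 → 26 + 31 = 57 bp
Sorted largest to smallest: 57, 31, 22, 10 bp.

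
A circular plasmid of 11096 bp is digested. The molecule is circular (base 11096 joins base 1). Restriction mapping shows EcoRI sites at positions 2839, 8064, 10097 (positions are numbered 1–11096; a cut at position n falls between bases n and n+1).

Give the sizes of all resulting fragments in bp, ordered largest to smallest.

5225, 3838, 2033 bp

Circular molecule, 3 cuts → 3 fragments:
  8064 − 2839 = 5225 bp
  10097 − 8064 = 2033 bp
  wrap: 11096 − 10097 + 2839 = 3838 bp
Sorted largest to smallest: 5225, 3838, 2033 bp.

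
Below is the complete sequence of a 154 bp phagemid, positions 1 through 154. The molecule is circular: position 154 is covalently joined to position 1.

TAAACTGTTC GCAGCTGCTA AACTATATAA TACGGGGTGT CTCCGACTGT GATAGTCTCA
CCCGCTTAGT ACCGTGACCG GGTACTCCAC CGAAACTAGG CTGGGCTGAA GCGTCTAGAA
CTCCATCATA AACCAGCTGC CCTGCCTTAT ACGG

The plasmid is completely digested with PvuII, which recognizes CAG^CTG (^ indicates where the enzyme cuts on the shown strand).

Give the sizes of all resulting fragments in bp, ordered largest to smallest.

122, 32 bp

PvuII sites (CAGCTG) start at positions 12, 134.
PvuII cuts after base 3 of each site, so after positions 14, 136.
Circular molecule, 2 cuts → 2 fragments:
  15–136 → 122 bp
  137–154 then 1–14 → 18 + 14 = 32 bp
Sorted largest to smallest: 122, 32 bp.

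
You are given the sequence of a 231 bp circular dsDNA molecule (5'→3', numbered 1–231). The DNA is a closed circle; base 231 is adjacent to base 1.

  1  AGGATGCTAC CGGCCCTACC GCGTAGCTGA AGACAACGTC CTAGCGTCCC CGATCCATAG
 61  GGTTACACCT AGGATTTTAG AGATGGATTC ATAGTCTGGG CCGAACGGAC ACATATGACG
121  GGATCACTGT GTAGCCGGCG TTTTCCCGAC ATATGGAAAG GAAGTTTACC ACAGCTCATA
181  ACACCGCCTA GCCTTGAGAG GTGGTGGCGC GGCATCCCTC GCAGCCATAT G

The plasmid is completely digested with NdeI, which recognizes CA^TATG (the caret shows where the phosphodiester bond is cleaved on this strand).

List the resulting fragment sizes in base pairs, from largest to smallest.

NdeI sites (CATATG) start at positions 112, 150, 226.
NdeI cuts after base 2 of each site, so after positions 113, 151, 227.
Circular molecule, 3 cuts → 3 fragments:
  114–151 → 38 bp
  152–227 → 76 bp
  228–231 then 1–113 → 4 + 113 = 117 bp
Sorted largest to smallest: 117, 76, 38 bp.

117, 76, 38 bp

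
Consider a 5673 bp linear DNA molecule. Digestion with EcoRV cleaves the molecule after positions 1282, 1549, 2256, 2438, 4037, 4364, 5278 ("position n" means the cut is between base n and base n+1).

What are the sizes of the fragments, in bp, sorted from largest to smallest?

Linear molecule, 7 cuts → 8 fragments:
  1282 − 0 = 1282 bp
  1549 − 1282 = 267 bp
  2256 − 1549 = 707 bp
  2438 − 2256 = 182 bp
  4037 − 2438 = 1599 bp
  4364 − 4037 = 327 bp
  5278 − 4364 = 914 bp
  5673 − 5278 = 395 bp
Sorted largest to smallest: 1599, 1282, 914, 707, 395, 327, 267, 182 bp.

1599, 1282, 914, 707, 395, 327, 267, 182 bp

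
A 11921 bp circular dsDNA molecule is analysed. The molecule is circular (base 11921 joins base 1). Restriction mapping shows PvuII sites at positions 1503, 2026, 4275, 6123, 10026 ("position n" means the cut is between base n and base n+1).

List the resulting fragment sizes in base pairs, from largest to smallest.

Circular molecule, 5 cuts → 5 fragments:
  2026 − 1503 = 523 bp
  4275 − 2026 = 2249 bp
  6123 − 4275 = 1848 bp
  10026 − 6123 = 3903 bp
  wrap: 11921 − 10026 + 1503 = 3398 bp
Sorted largest to smallest: 3903, 3398, 2249, 1848, 523 bp.

3903, 3398, 2249, 1848, 523 bp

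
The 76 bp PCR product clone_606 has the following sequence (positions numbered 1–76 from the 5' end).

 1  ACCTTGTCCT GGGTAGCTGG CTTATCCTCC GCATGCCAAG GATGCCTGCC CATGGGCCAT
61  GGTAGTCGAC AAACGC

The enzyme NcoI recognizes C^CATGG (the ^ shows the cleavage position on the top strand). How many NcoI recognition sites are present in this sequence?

2

CCATGG occurs starting at positions 50, 57.
NcoI cuts at 2 sites.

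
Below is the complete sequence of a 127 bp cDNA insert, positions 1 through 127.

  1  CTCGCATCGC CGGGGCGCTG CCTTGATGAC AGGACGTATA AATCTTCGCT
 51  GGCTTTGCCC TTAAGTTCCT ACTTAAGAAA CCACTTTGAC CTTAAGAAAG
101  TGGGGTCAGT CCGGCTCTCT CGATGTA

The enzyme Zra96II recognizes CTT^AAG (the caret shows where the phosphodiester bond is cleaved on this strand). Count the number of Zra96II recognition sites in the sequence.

3

CTTAAG occurs starting at positions 60, 72, 91.
Zra96II cuts at 3 sites.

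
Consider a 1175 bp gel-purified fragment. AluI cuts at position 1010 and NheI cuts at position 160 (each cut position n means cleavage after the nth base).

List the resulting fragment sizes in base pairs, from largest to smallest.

850, 165, 160 bp

Combined cut positions (sorted): 160, 1010.
Linear molecule, 2 cuts → 3 fragments:
  160 − 0 = 160 bp
  1010 − 160 = 850 bp
  1175 − 1010 = 165 bp
Sorted largest to smallest: 850, 165, 160 bp.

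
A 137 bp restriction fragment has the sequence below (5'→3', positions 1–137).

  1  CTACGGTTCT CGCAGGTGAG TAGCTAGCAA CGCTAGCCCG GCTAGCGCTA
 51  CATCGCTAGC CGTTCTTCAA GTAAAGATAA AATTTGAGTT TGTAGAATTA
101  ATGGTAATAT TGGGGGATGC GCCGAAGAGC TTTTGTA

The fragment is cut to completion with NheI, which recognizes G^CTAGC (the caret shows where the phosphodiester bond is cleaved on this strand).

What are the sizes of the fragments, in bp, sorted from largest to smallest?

82, 23, 14, 9, 9 bp

NheI sites (GCTAGC) start at positions 23, 32, 41, 55.
NheI cuts after the first base of each site, so after positions 23, 32, 41, 55.
Linear molecule, 4 cuts → 5 fragments:
  1–23 → 23 bp
  24–32 → 9 bp
  33–41 → 9 bp
  42–55 → 14 bp
  56–137 → 82 bp
Sorted largest to smallest: 82, 23, 14, 9, 9 bp.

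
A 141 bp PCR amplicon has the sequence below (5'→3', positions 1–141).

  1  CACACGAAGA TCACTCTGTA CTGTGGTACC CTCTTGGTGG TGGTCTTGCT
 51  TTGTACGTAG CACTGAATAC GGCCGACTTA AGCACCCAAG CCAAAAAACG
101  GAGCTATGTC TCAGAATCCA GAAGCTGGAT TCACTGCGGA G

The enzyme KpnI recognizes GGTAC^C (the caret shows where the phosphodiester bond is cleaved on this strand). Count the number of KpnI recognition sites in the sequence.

1

GGTACC occurs starting at position 25.
KpnI cuts at 1 site.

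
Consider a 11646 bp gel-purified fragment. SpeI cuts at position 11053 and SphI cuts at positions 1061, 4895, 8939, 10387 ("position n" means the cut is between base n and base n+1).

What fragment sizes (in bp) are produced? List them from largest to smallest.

4044, 3834, 1448, 1061, 666, 593 bp

Combined cut positions (sorted): 1061, 4895, 8939, 10387, 11053.
Linear molecule, 5 cuts → 6 fragments:
  1061 − 0 = 1061 bp
  4895 − 1061 = 3834 bp
  8939 − 4895 = 4044 bp
  10387 − 8939 = 1448 bp
  11053 − 10387 = 666 bp
  11646 − 11053 = 593 bp
Sorted largest to smallest: 4044, 3834, 1448, 1061, 666, 593 bp.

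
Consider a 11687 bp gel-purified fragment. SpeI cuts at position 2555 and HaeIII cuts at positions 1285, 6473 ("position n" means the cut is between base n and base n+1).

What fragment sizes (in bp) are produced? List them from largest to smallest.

5214, 3918, 1285, 1270 bp

Combined cut positions (sorted): 1285, 2555, 6473.
Linear molecule, 3 cuts → 4 fragments:
  1285 − 0 = 1285 bp
  2555 − 1285 = 1270 bp
  6473 − 2555 = 3918 bp
  11687 − 6473 = 5214 bp
Sorted largest to smallest: 5214, 3918, 1285, 1270 bp.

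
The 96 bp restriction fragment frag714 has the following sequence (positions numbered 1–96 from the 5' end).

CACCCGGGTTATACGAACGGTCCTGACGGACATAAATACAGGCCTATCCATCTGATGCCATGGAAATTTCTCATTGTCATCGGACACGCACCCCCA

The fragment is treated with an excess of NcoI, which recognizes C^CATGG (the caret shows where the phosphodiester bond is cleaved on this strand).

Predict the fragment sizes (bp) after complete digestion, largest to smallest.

58, 38 bp

The NcoI site (CCATGG) starts at position 58.
NcoI cuts after the first base of each site, so after position 58.
Linear molecule, 1 cut → 2 fragments:
  1–58 → 58 bp
  59–96 → 38 bp
Sorted largest to smallest: 58, 38 bp.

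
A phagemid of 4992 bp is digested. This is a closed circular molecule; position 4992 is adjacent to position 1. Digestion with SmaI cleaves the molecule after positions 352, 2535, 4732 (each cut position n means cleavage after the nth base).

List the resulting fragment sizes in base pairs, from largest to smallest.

Circular molecule, 3 cuts → 3 fragments:
  2535 − 352 = 2183 bp
  4732 − 2535 = 2197 bp
  wrap: 4992 − 4732 + 352 = 612 bp
Sorted largest to smallest: 2197, 2183, 612 bp.

2197, 2183, 612 bp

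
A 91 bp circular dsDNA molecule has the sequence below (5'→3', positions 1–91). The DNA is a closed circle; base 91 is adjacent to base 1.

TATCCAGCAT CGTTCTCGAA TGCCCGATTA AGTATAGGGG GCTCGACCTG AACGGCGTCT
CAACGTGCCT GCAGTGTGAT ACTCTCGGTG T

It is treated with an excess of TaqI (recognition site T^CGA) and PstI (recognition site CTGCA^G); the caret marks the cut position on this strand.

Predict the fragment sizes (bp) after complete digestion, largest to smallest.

TaqI sites (TCGA) start at positions 16, 43.
TaqI cuts after the first base of each site, so after positions 16, 43.
The PstI site (CTGCAG) starts at position 69.
PstI cuts after base 5 of each site (before the last base), so after position 73.
Combined cut positions: 16, 43, 73.
Circular molecule, 3 cuts → 3 fragments:
  17–43 → 27 bp
  44–73 → 30 bp
  74–91 then 1–16 → 18 + 16 = 34 bp
Sorted largest to smallest: 34, 30, 27 bp.

34, 30, 27 bp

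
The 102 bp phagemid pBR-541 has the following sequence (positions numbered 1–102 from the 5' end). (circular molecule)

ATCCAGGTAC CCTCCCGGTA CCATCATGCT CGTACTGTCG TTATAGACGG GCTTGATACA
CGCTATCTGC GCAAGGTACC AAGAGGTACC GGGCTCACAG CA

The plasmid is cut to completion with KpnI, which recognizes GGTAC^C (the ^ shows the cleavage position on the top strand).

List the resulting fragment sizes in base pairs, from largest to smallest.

58, 23, 11, 10 bp

KpnI sites (GGTACC) start at positions 6, 17, 75, 85.
KpnI cuts after base 5 of each site (before the last base), so after positions 10, 21, 79, 89.
Circular molecule, 4 cuts → 4 fragments:
  11–21 → 11 bp
  22–79 → 58 bp
  80–89 → 10 bp
  90–102 then 1–10 → 13 + 10 = 23 bp
Sorted largest to smallest: 58, 23, 11, 10 bp.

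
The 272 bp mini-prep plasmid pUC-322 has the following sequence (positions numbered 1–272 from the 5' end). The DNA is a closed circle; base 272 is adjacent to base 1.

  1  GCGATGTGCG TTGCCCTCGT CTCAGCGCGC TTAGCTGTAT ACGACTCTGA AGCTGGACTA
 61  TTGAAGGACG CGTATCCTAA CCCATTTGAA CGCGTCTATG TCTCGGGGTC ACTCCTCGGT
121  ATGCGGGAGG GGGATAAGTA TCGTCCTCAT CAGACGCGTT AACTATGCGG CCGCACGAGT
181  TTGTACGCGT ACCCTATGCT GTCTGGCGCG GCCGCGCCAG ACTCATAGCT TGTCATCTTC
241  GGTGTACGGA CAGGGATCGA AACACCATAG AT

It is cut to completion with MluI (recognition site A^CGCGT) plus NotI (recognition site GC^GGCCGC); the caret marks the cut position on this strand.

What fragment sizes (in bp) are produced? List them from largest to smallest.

131, 64, 24, 22, 17, 14 bp

MluI sites (ACGCGT) start at positions 68, 90, 154, 185.
MluI cuts after the first base of each site, so after positions 68, 90, 154, 185.
NotI sites (GCGGCCGC) start at positions 167, 208.
NotI cuts after base 2 of each site, so after positions 168, 209.
Combined cut positions: 68, 90, 154, 168, 185, 209.
Circular molecule, 6 cuts → 6 fragments:
  69–90 → 22 bp
  91–154 → 64 bp
  155–168 → 14 bp
  169–185 → 17 bp
  186–209 → 24 bp
  210–272 then 1–68 → 63 + 68 = 131 bp
Sorted largest to smallest: 131, 64, 24, 22, 17, 14 bp.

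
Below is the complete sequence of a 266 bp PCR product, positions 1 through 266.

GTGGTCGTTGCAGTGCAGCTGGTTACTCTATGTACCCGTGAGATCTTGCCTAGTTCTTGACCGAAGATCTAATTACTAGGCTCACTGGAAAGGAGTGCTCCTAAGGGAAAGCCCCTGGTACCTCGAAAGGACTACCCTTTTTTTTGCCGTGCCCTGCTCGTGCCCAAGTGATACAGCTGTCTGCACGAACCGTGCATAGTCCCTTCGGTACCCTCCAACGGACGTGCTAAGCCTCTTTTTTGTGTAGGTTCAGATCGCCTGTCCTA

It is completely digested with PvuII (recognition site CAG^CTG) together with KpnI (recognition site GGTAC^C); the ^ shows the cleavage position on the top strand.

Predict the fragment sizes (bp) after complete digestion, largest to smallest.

PvuII sites (CAGCTG) start at positions 16, 174.
PvuII cuts after base 3 of each site, so after positions 18, 176.
KpnI sites (GGTACC) start at positions 117, 207.
KpnI cuts after base 5 of each site (before the last base), so after positions 121, 211.
Combined cut positions: 18, 121, 176, 211.
Linear molecule, 4 cuts → 5 fragments:
  1–18 → 18 bp
  19–121 → 103 bp
  122–176 → 55 bp
  177–211 → 35 bp
  212–266 → 55 bp
Sorted largest to smallest: 103, 55, 55, 35, 18 bp.

103, 55, 55, 35, 18 bp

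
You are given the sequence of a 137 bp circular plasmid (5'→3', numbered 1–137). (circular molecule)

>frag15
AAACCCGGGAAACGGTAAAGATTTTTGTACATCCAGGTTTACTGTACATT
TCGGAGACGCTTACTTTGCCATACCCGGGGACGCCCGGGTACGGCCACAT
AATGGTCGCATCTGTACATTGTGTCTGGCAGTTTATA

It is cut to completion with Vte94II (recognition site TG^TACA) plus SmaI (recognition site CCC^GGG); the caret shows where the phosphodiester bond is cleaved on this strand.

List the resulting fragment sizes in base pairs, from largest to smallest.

Vte94II sites (TGTACA) start at positions 26, 43, 113.
Vte94II cuts after base 2 of each site, so after positions 27, 44, 114.
SmaI sites (CCCGGG) start at positions 4, 74, 84.
SmaI cuts after base 3 of each site, so after positions 6, 76, 86.
Combined cut positions: 6, 27, 44, 76, 86, 114.
Circular molecule, 6 cuts → 6 fragments:
  7–27 → 21 bp
  28–44 → 17 bp
  45–76 → 32 bp
  77–86 → 10 bp
  87–114 → 28 bp
  115–137 then 1–6 → 23 + 6 = 29 bp
Sorted largest to smallest: 32, 29, 28, 21, 17, 10 bp.

32, 29, 28, 21, 17, 10 bp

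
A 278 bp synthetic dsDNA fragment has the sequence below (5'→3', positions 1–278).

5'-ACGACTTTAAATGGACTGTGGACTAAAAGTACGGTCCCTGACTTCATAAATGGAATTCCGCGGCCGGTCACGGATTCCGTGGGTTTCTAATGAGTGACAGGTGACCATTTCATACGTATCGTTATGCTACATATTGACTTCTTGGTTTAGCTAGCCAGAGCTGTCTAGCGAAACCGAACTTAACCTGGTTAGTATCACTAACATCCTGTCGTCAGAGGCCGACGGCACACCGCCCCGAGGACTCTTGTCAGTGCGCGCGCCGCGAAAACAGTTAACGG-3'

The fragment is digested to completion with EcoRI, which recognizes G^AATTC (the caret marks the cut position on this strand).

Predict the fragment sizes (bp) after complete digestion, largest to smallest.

225, 53 bp

The EcoRI site (GAATTC) starts at position 53.
EcoRI cuts after the first base of each site, so after position 53.
Linear molecule, 1 cut → 2 fragments:
  1–53 → 53 bp
  54–278 → 225 bp
Sorted largest to smallest: 225, 53 bp.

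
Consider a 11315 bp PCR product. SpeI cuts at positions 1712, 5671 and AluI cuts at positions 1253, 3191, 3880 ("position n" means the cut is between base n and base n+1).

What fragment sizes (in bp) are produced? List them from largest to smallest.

Combined cut positions (sorted): 1253, 1712, 3191, 3880, 5671.
Linear molecule, 5 cuts → 6 fragments:
  1253 − 0 = 1253 bp
  1712 − 1253 = 459 bp
  3191 − 1712 = 1479 bp
  3880 − 3191 = 689 bp
  5671 − 3880 = 1791 bp
  11315 − 5671 = 5644 bp
Sorted largest to smallest: 5644, 1791, 1479, 1253, 689, 459 bp.

5644, 1791, 1479, 1253, 689, 459 bp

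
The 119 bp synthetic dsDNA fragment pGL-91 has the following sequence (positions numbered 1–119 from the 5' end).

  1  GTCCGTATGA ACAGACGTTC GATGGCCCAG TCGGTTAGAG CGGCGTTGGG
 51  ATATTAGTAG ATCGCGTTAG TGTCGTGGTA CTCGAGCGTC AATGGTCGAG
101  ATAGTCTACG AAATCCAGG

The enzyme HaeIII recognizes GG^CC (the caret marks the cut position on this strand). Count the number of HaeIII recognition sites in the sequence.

GGCC occurs starting at position 24.
HaeIII cuts at 1 site.

1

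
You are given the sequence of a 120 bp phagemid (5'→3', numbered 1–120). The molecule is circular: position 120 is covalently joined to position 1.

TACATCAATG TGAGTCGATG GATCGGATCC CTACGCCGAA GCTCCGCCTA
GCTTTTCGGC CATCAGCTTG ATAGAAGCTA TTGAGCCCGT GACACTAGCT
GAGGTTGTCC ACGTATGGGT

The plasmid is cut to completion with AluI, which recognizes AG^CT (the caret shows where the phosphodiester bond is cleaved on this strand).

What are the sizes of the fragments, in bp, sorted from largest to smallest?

63, 21, 15, 11, 10 bp

AluI sites (AGCT) start at positions 40, 50, 65, 76, 97.
AluI cuts after base 2 of each site, so after positions 41, 51, 66, 77, 98.
Circular molecule, 5 cuts → 5 fragments:
  42–51 → 10 bp
  52–66 → 15 bp
  67–77 → 11 bp
  78–98 → 21 bp
  99–120 then 1–41 → 22 + 41 = 63 bp
Sorted largest to smallest: 63, 21, 15, 11, 10 bp.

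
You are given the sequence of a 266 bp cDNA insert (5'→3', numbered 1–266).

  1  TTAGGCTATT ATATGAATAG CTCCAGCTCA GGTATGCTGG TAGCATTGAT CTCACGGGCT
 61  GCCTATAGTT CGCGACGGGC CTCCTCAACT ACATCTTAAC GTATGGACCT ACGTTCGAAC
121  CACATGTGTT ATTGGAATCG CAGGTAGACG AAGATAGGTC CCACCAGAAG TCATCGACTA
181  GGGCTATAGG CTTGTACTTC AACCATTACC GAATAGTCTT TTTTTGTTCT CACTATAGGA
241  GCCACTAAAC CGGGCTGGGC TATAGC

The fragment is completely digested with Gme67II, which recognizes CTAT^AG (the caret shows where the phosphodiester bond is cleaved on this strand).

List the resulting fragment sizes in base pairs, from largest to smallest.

Gme67II sites (CTATAG) start at positions 63, 184, 233, 260.
Gme67II cuts after base 4 of each site, so after positions 66, 187, 236, 263.
Linear molecule, 4 cuts → 5 fragments:
  1–66 → 66 bp
  67–187 → 121 bp
  188–236 → 49 bp
  237–263 → 27 bp
  264–266 → 3 bp
Sorted largest to smallest: 121, 66, 49, 27, 3 bp.

121, 66, 49, 27, 3 bp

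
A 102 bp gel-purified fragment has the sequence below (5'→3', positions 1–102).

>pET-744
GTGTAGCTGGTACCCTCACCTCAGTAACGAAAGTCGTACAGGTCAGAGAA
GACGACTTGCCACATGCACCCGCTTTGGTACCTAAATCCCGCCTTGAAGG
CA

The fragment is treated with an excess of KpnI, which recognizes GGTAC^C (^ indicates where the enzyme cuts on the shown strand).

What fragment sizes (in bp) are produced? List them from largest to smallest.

KpnI sites (GGTACC) start at positions 9, 77.
KpnI cuts after base 5 of each site (before the last base), so after positions 13, 81.
Linear molecule, 2 cuts → 3 fragments:
  1–13 → 13 bp
  14–81 → 68 bp
  82–102 → 21 bp
Sorted largest to smallest: 68, 21, 13 bp.

68, 21, 13 bp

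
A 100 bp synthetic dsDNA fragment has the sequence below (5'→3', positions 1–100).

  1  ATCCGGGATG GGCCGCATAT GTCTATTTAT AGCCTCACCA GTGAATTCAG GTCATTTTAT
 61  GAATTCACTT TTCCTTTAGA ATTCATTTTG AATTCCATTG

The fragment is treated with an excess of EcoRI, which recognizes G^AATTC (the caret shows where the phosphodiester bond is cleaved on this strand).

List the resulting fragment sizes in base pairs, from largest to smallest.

43, 18, 18, 11, 10 bp

EcoRI sites (GAATTC) start at positions 43, 61, 79, 90.
EcoRI cuts after the first base of each site, so after positions 43, 61, 79, 90.
Linear molecule, 4 cuts → 5 fragments:
  1–43 → 43 bp
  44–61 → 18 bp
  62–79 → 18 bp
  80–90 → 11 bp
  91–100 → 10 bp
Sorted largest to smallest: 43, 18, 18, 11, 10 bp.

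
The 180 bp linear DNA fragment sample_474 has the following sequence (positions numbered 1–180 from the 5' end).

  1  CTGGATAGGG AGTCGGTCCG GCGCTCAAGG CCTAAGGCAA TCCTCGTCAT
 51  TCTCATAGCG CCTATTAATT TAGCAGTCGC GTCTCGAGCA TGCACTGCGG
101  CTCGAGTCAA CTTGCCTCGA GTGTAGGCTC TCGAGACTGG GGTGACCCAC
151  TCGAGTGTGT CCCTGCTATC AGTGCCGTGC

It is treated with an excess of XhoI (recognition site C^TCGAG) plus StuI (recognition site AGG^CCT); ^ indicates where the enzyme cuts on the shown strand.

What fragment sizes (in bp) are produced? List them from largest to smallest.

53, 30, 30, 20, 18, 15, 14 bp

XhoI sites (CTCGAG) start at positions 83, 101, 116, 130, 150.
XhoI cuts after the first base of each site, so after positions 83, 101, 116, 130, 150.
The StuI site (AGGCCT) starts at position 28.
StuI cuts after base 3 of each site, so after position 30.
Combined cut positions: 30, 83, 101, 116, 130, 150.
Linear molecule, 6 cuts → 7 fragments:
  1–30 → 30 bp
  31–83 → 53 bp
  84–101 → 18 bp
  102–116 → 15 bp
  117–130 → 14 bp
  131–150 → 20 bp
  151–180 → 30 bp
Sorted largest to smallest: 53, 30, 30, 20, 18, 15, 14 bp.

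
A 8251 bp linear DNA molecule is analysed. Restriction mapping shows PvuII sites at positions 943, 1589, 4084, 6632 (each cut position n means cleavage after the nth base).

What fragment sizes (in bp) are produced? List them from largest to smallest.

2548, 2495, 1619, 943, 646 bp

Linear molecule, 4 cuts → 5 fragments:
  943 − 0 = 943 bp
  1589 − 943 = 646 bp
  4084 − 1589 = 2495 bp
  6632 − 4084 = 2548 bp
  8251 − 6632 = 1619 bp
Sorted largest to smallest: 2548, 2495, 1619, 943, 646 bp.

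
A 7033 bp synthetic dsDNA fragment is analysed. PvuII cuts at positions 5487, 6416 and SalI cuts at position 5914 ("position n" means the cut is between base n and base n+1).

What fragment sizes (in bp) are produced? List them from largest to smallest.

5487, 617, 502, 427 bp

Combined cut positions (sorted): 5487, 5914, 6416.
Linear molecule, 3 cuts → 4 fragments:
  5487 − 0 = 5487 bp
  5914 − 5487 = 427 bp
  6416 − 5914 = 502 bp
  7033 − 6416 = 617 bp
Sorted largest to smallest: 5487, 617, 502, 427 bp.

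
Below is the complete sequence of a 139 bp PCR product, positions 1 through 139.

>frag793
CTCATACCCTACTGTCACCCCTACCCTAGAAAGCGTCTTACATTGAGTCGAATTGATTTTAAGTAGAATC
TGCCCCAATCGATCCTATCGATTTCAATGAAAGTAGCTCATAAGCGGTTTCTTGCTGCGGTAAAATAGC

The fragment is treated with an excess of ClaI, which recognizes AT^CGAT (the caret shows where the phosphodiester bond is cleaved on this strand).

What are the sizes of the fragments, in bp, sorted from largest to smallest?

ClaI sites (ATCGAT) start at positions 78, 87.
ClaI cuts after base 2 of each site, so after positions 79, 88.
Linear molecule, 2 cuts → 3 fragments:
  1–79 → 79 bp
  80–88 → 9 bp
  89–139 → 51 bp
Sorted largest to smallest: 79, 51, 9 bp.

79, 51, 9 bp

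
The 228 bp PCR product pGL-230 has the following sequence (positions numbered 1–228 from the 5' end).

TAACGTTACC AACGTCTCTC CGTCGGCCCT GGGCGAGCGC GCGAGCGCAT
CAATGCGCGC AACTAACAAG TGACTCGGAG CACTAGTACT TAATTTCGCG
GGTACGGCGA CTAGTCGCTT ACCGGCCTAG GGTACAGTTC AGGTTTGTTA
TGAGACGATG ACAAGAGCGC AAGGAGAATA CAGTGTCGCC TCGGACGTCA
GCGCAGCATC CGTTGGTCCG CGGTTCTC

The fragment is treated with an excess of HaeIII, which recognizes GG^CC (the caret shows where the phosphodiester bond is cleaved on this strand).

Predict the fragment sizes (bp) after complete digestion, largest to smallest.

103, 99, 26 bp

HaeIII sites (GGCC) start at positions 25, 124.
HaeIII cuts after base 2 of each site, so after positions 26, 125.
Linear molecule, 2 cuts → 3 fragments:
  1–26 → 26 bp
  27–125 → 99 bp
  126–228 → 103 bp
Sorted largest to smallest: 103, 99, 26 bp.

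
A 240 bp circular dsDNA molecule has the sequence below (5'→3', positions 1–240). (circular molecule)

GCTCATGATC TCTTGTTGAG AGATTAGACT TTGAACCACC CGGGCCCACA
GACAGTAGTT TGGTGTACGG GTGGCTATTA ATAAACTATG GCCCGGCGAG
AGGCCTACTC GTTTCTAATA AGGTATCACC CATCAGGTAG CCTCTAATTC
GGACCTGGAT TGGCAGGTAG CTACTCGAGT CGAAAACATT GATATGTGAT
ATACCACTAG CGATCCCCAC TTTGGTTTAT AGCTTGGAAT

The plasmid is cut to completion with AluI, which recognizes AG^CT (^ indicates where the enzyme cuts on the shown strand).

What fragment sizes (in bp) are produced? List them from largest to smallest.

AluI sites (AGCT) start at positions 169, 231.
AluI cuts after base 2 of each site, so after positions 170, 232.
Circular molecule, 2 cuts → 2 fragments:
  171–232 → 62 bp
  233–240 then 1–170 → 8 + 170 = 178 bp
Sorted largest to smallest: 178, 62 bp.

178, 62 bp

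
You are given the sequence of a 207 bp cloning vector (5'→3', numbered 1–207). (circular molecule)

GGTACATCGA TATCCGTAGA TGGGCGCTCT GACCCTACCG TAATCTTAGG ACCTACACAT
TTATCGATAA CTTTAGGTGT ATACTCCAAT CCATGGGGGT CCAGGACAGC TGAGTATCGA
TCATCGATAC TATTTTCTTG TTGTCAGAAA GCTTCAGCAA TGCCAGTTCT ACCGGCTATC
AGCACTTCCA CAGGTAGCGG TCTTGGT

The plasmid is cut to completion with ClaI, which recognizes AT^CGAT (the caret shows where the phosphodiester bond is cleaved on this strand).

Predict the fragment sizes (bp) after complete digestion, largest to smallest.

ClaI sites (ATCGAT) start at positions 6, 63, 116, 123.
ClaI cuts after base 2 of each site, so after positions 7, 64, 117, 124.
Circular molecule, 4 cuts → 4 fragments:
  8–64 → 57 bp
  65–117 → 53 bp
  118–124 → 7 bp
  125–207 then 1–7 → 83 + 7 = 90 bp
Sorted largest to smallest: 90, 57, 53, 7 bp.

90, 57, 53, 7 bp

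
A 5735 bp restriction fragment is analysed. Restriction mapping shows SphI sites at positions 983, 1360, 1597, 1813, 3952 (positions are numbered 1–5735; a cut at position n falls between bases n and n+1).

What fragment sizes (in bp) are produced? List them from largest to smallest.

Linear molecule, 5 cuts → 6 fragments:
  983 − 0 = 983 bp
  1360 − 983 = 377 bp
  1597 − 1360 = 237 bp
  1813 − 1597 = 216 bp
  3952 − 1813 = 2139 bp
  5735 − 3952 = 1783 bp
Sorted largest to smallest: 2139, 1783, 983, 377, 237, 216 bp.

2139, 1783, 983, 377, 237, 216 bp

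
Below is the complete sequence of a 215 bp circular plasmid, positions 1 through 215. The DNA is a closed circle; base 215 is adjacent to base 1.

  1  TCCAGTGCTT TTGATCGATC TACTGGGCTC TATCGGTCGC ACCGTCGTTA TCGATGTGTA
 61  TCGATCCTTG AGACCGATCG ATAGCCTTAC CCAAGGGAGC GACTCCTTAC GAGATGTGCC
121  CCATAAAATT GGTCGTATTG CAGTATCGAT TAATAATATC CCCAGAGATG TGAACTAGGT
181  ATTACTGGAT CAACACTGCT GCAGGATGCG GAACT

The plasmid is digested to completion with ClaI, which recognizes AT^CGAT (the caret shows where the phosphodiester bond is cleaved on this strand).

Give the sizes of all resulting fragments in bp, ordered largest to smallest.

84, 68, 36, 17, 10 bp

ClaI sites (ATCGAT) start at positions 14, 50, 60, 77, 145.
ClaI cuts after base 2 of each site, so after positions 15, 51, 61, 78, 146.
Circular molecule, 5 cuts → 5 fragments:
  16–51 → 36 bp
  52–61 → 10 bp
  62–78 → 17 bp
  79–146 → 68 bp
  147–215 then 1–15 → 69 + 15 = 84 bp
Sorted largest to smallest: 84, 68, 36, 17, 10 bp.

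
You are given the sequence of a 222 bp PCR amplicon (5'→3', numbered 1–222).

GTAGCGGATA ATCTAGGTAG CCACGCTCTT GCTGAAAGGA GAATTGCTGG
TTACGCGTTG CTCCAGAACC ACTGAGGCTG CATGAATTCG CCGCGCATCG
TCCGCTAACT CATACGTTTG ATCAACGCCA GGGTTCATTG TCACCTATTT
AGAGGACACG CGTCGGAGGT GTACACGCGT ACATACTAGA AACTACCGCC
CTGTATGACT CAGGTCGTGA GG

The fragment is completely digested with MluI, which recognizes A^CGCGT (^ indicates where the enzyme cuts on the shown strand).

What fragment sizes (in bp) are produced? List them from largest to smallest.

MluI sites (ACGCGT) start at positions 53, 158, 175.
MluI cuts after the first base of each site, so after positions 53, 158, 175.
Linear molecule, 3 cuts → 4 fragments:
  1–53 → 53 bp
  54–158 → 105 bp
  159–175 → 17 bp
  176–222 → 47 bp
Sorted largest to smallest: 105, 53, 47, 17 bp.

105, 53, 47, 17 bp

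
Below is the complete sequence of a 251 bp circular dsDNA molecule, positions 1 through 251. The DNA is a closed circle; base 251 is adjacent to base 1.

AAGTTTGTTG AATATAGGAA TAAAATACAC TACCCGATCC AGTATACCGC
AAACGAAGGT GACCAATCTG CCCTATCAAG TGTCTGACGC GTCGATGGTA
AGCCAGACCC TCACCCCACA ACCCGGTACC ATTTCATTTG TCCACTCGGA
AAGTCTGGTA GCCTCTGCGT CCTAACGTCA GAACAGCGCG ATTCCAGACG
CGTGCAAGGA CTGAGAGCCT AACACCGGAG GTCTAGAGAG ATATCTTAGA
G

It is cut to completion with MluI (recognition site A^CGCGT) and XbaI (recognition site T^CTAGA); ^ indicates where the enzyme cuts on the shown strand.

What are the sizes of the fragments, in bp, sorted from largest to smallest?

111, 106, 34 bp

MluI sites (ACGCGT) start at positions 87, 198.
MluI cuts after the first base of each site, so after positions 87, 198.
The XbaI site (TCTAGA) starts at position 232.
XbaI cuts after the first base of each site, so after position 232.
Combined cut positions: 87, 198, 232.
Circular molecule, 3 cuts → 3 fragments:
  88–198 → 111 bp
  199–232 → 34 bp
  233–251 then 1–87 → 19 + 87 = 106 bp
Sorted largest to smallest: 111, 106, 34 bp.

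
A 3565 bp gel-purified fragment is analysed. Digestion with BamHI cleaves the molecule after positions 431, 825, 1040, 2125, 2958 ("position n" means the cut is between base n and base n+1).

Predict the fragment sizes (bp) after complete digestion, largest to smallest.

Linear molecule, 5 cuts → 6 fragments:
  431 − 0 = 431 bp
  825 − 431 = 394 bp
  1040 − 825 = 215 bp
  2125 − 1040 = 1085 bp
  2958 − 2125 = 833 bp
  3565 − 2958 = 607 bp
Sorted largest to smallest: 1085, 833, 607, 431, 394, 215 bp.

1085, 833, 607, 431, 394, 215 bp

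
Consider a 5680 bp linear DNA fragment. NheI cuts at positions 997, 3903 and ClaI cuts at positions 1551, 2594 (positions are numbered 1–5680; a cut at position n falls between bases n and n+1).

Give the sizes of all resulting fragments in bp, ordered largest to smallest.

1777, 1309, 1043, 997, 554 bp

Combined cut positions (sorted): 997, 1551, 2594, 3903.
Linear molecule, 4 cuts → 5 fragments:
  997 − 0 = 997 bp
  1551 − 997 = 554 bp
  2594 − 1551 = 1043 bp
  3903 − 2594 = 1309 bp
  5680 − 3903 = 1777 bp
Sorted largest to smallest: 1777, 1309, 1043, 997, 554 bp.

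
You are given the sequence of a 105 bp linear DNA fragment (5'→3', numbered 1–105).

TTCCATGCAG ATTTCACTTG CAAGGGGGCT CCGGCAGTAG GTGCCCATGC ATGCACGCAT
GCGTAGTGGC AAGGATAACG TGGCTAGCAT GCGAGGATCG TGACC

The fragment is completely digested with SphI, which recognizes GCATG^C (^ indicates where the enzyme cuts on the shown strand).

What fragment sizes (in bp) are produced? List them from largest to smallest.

SphI sites (GCATGC) start at positions 49, 57, 87.
SphI cuts after base 5 of each site (before the last base), so after positions 53, 61, 91.
Linear molecule, 3 cuts → 4 fragments:
  1–53 → 53 bp
  54–61 → 8 bp
  62–91 → 30 bp
  92–105 → 14 bp
Sorted largest to smallest: 53, 30, 14, 8 bp.

53, 30, 14, 8 bp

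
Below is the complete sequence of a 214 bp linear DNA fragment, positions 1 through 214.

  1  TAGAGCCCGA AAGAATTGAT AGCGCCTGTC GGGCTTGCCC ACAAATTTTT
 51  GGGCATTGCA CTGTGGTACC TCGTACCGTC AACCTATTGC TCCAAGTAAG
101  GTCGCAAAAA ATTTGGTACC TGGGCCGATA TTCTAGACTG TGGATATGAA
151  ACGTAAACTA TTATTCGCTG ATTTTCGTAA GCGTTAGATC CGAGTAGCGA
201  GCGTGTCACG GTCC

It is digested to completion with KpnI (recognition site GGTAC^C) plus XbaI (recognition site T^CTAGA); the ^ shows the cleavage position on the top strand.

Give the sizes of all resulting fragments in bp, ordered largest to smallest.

KpnI sites (GGTACC) start at positions 65, 115.
KpnI cuts after base 5 of each site (before the last base), so after positions 69, 119.
The XbaI site (TCTAGA) starts at position 132.
XbaI cuts after the first base of each site, so after position 132.
Combined cut positions: 69, 119, 132.
Linear molecule, 3 cuts → 4 fragments:
  1–69 → 69 bp
  70–119 → 50 bp
  120–132 → 13 bp
  133–214 → 82 bp
Sorted largest to smallest: 82, 69, 50, 13 bp.

82, 69, 50, 13 bp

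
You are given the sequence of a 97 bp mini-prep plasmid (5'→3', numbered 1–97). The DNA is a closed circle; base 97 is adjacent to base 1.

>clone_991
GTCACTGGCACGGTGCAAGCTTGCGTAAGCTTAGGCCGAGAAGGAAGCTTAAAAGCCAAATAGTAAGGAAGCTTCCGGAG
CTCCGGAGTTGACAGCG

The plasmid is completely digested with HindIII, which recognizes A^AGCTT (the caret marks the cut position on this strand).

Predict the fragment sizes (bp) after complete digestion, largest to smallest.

45, 24, 18, 10 bp

HindIII sites (AAGCTT) start at positions 17, 27, 45, 69.
HindIII cuts after the first base of each site, so after positions 17, 27, 45, 69.
Circular molecule, 4 cuts → 4 fragments:
  18–27 → 10 bp
  28–45 → 18 bp
  46–69 → 24 bp
  70–97 then 1–17 → 28 + 17 = 45 bp
Sorted largest to smallest: 45, 24, 18, 10 bp.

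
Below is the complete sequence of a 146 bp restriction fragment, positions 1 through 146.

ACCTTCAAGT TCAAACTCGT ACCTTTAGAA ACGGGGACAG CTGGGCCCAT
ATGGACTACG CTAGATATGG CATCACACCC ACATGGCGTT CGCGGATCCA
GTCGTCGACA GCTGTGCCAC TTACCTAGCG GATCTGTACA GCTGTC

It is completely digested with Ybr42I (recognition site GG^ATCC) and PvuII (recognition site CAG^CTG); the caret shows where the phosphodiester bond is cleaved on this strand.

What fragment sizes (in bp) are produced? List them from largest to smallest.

The Ybr42I site (GGATCC) starts at position 94.
Ybr42I cuts after base 2 of each site, so after position 95.
PvuII sites (CAGCTG) start at positions 38, 109, 139.
PvuII cuts after base 3 of each site, so after positions 40, 111, 141.
Combined cut positions: 40, 95, 111, 141.
Linear molecule, 4 cuts → 5 fragments:
  1–40 → 40 bp
  41–95 → 55 bp
  96–111 → 16 bp
  112–141 → 30 bp
  142–146 → 5 bp
Sorted largest to smallest: 55, 40, 30, 16, 5 bp.

55, 40, 30, 16, 5 bp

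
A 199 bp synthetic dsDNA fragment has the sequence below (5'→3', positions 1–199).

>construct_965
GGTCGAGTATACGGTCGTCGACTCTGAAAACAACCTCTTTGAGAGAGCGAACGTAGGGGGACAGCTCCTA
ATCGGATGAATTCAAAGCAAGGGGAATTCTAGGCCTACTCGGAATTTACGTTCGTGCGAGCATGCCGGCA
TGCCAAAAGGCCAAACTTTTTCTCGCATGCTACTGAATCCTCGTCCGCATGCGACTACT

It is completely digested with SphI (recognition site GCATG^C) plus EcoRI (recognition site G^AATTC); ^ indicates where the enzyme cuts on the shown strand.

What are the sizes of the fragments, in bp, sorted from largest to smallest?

78, 40, 27, 22, 16, 8, 8 bp

SphI sites (GCATGC) start at positions 130, 138, 165, 187.
SphI cuts after base 5 of each site (before the last base), so after positions 134, 142, 169, 191.
EcoRI sites (GAATTC) start at positions 78, 94.
EcoRI cuts after the first base of each site, so after positions 78, 94.
Combined cut positions: 78, 94, 134, 142, 169, 191.
Linear molecule, 6 cuts → 7 fragments:
  1–78 → 78 bp
  79–94 → 16 bp
  95–134 → 40 bp
  135–142 → 8 bp
  143–169 → 27 bp
  170–191 → 22 bp
  192–199 → 8 bp
Sorted largest to smallest: 78, 40, 27, 22, 16, 8, 8 bp.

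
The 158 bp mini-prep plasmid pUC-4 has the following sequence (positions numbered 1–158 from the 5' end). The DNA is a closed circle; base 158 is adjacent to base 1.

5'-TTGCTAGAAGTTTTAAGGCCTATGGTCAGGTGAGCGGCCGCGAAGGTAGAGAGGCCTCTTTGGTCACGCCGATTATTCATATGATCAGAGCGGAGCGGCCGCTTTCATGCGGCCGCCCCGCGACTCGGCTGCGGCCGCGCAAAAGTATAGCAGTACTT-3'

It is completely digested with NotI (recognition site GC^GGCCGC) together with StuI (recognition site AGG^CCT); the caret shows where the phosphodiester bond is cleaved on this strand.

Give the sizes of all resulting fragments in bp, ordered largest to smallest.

44, 42, 22, 19, 17, 14 bp

NotI sites (GCGGCCGC) start at positions 34, 95, 109, 131.
NotI cuts after base 2 of each site, so after positions 35, 96, 110, 132.
StuI sites (AGGCCT) start at positions 16, 52.
StuI cuts after base 3 of each site, so after positions 18, 54.
Combined cut positions: 18, 35, 54, 96, 110, 132.
Circular molecule, 6 cuts → 6 fragments:
  19–35 → 17 bp
  36–54 → 19 bp
  55–96 → 42 bp
  97–110 → 14 bp
  111–132 → 22 bp
  133–158 then 1–18 → 26 + 18 = 44 bp
Sorted largest to smallest: 44, 42, 22, 19, 17, 14 bp.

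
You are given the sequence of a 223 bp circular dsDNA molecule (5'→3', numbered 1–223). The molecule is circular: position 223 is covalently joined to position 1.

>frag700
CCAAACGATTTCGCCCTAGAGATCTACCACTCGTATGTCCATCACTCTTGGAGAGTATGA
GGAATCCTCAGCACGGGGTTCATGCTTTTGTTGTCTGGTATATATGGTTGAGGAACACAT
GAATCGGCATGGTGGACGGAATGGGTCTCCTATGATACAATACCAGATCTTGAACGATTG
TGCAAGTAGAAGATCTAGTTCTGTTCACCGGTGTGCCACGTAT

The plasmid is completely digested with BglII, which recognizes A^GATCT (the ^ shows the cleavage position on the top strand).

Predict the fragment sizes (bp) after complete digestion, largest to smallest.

BglII sites (AGATCT) start at positions 20, 165, 191.
BglII cuts after the first base of each site, so after positions 20, 165, 191.
Circular molecule, 3 cuts → 3 fragments:
  21–165 → 145 bp
  166–191 → 26 bp
  192–223 then 1–20 → 32 + 20 = 52 bp
Sorted largest to smallest: 145, 52, 26 bp.

145, 52, 26 bp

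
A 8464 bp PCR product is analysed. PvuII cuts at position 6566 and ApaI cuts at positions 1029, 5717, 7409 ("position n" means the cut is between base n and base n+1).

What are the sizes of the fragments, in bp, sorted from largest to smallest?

Combined cut positions (sorted): 1029, 5717, 6566, 7409.
Linear molecule, 4 cuts → 5 fragments:
  1029 − 0 = 1029 bp
  5717 − 1029 = 4688 bp
  6566 − 5717 = 849 bp
  7409 − 6566 = 843 bp
  8464 − 7409 = 1055 bp
Sorted largest to smallest: 4688, 1055, 1029, 849, 843 bp.

4688, 1055, 1029, 849, 843 bp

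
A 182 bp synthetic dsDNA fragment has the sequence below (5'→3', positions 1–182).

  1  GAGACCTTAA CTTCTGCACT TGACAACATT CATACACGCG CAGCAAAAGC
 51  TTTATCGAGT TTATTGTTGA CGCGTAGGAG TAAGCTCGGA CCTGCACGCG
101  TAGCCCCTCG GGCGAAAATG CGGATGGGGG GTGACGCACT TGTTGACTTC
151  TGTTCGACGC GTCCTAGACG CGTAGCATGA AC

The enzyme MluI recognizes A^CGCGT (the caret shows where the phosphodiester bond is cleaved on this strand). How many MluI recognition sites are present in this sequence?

ACGCGT occurs starting at positions 70, 96, 157, 168.
MluI cuts at 4 sites.

4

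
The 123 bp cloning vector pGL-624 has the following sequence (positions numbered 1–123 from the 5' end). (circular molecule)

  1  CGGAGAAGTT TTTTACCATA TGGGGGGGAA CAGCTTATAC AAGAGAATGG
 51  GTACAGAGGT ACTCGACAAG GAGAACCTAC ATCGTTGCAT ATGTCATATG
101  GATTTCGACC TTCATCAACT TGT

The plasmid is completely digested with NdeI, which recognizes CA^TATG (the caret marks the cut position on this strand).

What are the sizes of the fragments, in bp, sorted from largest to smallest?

NdeI sites (CATATG) start at positions 17, 88, 95.
NdeI cuts after base 2 of each site, so after positions 18, 89, 96.
Circular molecule, 3 cuts → 3 fragments:
  19–89 → 71 bp
  90–96 → 7 bp
  97–123 then 1–18 → 27 + 18 = 45 bp
Sorted largest to smallest: 71, 45, 7 bp.

71, 45, 7 bp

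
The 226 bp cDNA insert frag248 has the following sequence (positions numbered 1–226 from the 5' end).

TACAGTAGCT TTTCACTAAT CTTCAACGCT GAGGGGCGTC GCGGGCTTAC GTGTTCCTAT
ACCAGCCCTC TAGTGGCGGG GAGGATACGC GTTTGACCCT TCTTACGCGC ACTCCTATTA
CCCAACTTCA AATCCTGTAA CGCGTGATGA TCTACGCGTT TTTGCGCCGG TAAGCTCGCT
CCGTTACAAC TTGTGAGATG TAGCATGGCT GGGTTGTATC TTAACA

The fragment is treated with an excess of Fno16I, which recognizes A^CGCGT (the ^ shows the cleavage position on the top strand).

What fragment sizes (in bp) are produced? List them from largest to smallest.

87, 72, 53, 14 bp

Fno16I sites (ACGCGT) start at positions 87, 140, 154.
Fno16I cuts after the first base of each site, so after positions 87, 140, 154.
Linear molecule, 3 cuts → 4 fragments:
  1–87 → 87 bp
  88–140 → 53 bp
  141–154 → 14 bp
  155–226 → 72 bp
Sorted largest to smallest: 87, 72, 53, 14 bp.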